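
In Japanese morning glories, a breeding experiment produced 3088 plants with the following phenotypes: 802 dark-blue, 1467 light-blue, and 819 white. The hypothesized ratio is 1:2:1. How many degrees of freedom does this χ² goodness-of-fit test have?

A goodness-of-fit test with 3 phenotype classes has df = 3 − 1 = 2.

2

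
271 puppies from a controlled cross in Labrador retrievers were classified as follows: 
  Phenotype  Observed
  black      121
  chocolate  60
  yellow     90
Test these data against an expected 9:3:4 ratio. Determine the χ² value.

The 9:3:4 ratio has 16 parts, so with N = 271 the expected counts are:
  black: 271 × 9/16 = 152.4375
  chocolate: 271 × 3/16 = 50.8125
  yellow: 271 × 4/16 = 67.75
χ² = Σ (O − E)² / E
  black: (121 − 152.4375)² / 152.4375 = 6.4834
  chocolate: (60 − 50.8125)² / 50.8125 = 1.6612
  yellow: (90 − 67.75)² / 67.75 = 7.3072
χ² = 6.4834 + 1.6612 + 7.3072 = 15.4518 ≈ 15.452

15.452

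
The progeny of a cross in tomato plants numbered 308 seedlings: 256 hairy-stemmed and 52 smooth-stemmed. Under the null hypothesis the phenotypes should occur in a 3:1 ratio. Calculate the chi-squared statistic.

10.823

Total ratio parts = 4. Expected numbers out of 308:
  hairy-stemmed: 308 × 3/4 = 231
  smooth-stemmed: 308 × 1/4 = 77
χ² = Σ (O − E)² / E
  hairy-stemmed: (256 − 231)² / 231 = 2.7056
  smooth-stemmed: (52 − 77)² / 77 = 8.1169
χ² = 2.7056 + 8.1169 = 10.8225 ≈ 10.823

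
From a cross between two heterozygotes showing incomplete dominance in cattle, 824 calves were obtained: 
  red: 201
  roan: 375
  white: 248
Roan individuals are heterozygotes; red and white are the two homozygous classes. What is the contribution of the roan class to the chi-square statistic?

With incomplete dominance, a heterozygote × heterozygote cross gives a 1:2:1 phenotypic ratio.
The 1:2:1 ratio has 4 parts, so with N = 824 the expected counts are:
  red: 824 × 1/4 = 206
  roan: 824 × 2/4 = 412
  white: 824 × 1/4 = 206
Contribution of roan: (375 − 412)² / 412 = 3.3228

3.323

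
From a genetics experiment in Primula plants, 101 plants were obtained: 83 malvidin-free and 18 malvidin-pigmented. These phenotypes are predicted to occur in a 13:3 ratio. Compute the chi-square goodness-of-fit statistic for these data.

The 13:3 ratio has 16 parts, so with N = 101 the expected counts are:
  malvidin-free: 101 × 13/16 = 82.0625
  malvidin-pigmented: 101 × 3/16 = 18.9375
χ² = Σ (O − E)² / E
  malvidin-free: (83 − 82.0625)² / 82.0625 = 0.0107
  malvidin-pigmented: (18 − 18.9375)² / 18.9375 = 0.0464
χ² = 0.0107 + 0.0464 = 0.0571 ≈ 0.057

0.057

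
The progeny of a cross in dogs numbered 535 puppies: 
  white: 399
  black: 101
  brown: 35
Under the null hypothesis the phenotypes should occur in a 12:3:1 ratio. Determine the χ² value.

Under the 12:3:1 hypothesis (Σ ratio = 16, N = 535):
  white: 535 × 12/16 = 401.25
  black: 535 × 3/16 = 100.3125
  brown: 535 × 1/16 = 33.4375
χ² = Σ (O − E)² / E
  white: (399 − 401.25)² / 401.25 = 0.0126
  black: (101 − 100.3125)² / 100.3125 = 0.0047
  brown: (35 − 33.4375)² / 33.4375 = 0.0730
χ² = 0.0126 + 0.0047 + 0.0730 = 0.0903 ≈ 0.090

0.090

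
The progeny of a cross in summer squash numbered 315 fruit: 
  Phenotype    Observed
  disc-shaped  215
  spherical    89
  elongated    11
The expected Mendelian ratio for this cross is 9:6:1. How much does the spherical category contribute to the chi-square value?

7.181

The 9:6:1 ratio has 16 parts, so with N = 315 the expected counts are:
  disc-shaped: 315 × 9/16 = 177.1875
  spherical: 315 × 6/16 = 118.125
  elongated: 315 × 1/16 = 19.6875
Contribution of spherical: (89 − 118.125)² / 118.125 = 7.1811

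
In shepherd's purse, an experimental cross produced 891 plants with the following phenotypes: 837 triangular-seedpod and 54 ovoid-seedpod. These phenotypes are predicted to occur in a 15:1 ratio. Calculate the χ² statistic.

Under the 15:1 hypothesis (Σ ratio = 16, N = 891):
  triangular-seedpod: 891 × 15/16 = 835.3125
  ovoid-seedpod: 891 × 1/16 = 55.6875
χ² = Σ (O − E)² / E
  triangular-seedpod: (837 − 835.3125)² / 835.3125 = 0.0034
  ovoid-seedpod: (54 − 55.6875)² / 55.6875 = 0.0511
χ² = 0.0034 + 0.0511 = 0.0545 ≈ 0.055

0.055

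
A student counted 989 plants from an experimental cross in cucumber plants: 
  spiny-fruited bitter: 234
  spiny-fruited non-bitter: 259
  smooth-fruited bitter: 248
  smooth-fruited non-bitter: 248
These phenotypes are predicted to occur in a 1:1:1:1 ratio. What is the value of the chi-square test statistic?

1.273

Expected counts for N = 989 under a 1:1:1:1 ratio (total parts = 4):
  spiny-fruited bitter: 989 × 1/4 = 247.25
  spiny-fruited non-bitter: 989 × 1/4 = 247.25
  smooth-fruited bitter: 989 × 1/4 = 247.25
  smooth-fruited non-bitter: 989 × 1/4 = 247.25
χ² = Σ (O − E)² / E
  spiny-fruited bitter: (234 − 247.25)² / 247.25 = 0.7101
  spiny-fruited non-bitter: (259 − 247.25)² / 247.25 = 0.5584
  smooth-fruited bitter: (248 − 247.25)² / 247.25 = 0.0023
  smooth-fruited non-bitter: (248 − 247.25)² / 247.25 = 0.0023
χ² = 0.7101 + 0.5584 + 0.0023 + 0.0023 = 1.2731 ≈ 1.273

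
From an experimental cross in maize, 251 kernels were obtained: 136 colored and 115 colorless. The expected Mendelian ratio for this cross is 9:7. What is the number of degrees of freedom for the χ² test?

A goodness-of-fit test with 2 phenotype classes has df = 2 − 1 = 1.

1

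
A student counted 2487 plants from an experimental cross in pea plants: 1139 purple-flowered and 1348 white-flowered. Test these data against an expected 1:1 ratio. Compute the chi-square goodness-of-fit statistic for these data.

Total ratio parts = 2. Expected numbers out of 2487:
  purple-flowered: 2487 × 1/2 = 1243.5
  white-flowered: 2487 × 1/2 = 1243.5
χ² = Σ (O − E)² / E
  purple-flowered: (1139 − 1243.5)² / 1243.5 = 8.7819
  white-flowered: (1348 − 1243.5)² / 1243.5 = 8.7819
χ² = 8.7819 + 8.7819 = 17.5638 ≈ 17.564

17.564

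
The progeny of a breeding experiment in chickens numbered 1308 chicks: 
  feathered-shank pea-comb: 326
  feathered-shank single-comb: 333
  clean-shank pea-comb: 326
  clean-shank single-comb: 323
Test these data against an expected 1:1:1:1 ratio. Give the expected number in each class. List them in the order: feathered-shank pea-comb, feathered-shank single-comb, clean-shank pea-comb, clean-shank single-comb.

327, 327, 327, 327

Total ratio parts = 4. Expected numbers out of 1308:
  feathered-shank pea-comb: 1308 × 1/4 = 327
  feathered-shank single-comb: 1308 × 1/4 = 327
  clean-shank pea-comb: 1308 × 1/4 = 327
  clean-shank single-comb: 1308 × 1/4 = 327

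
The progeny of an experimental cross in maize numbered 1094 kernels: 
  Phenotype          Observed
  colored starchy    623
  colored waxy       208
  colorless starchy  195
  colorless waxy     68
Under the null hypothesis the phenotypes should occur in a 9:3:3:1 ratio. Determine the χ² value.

0.637

Total ratio parts = 16. Expected numbers out of 1094:
  colored starchy: 1094 × 9/16 = 615.375
  colored waxy: 1094 × 3/16 = 205.125
  colorless starchy: 1094 × 3/16 = 205.125
  colorless waxy: 1094 × 1/16 = 68.375
χ² = Σ (O − E)² / E
  colored starchy: (623 − 615.375)² / 615.375 = 0.0945
  colored waxy: (208 − 205.125)² / 205.125 = 0.0403
  colorless starchy: (195 − 205.125)² / 205.125 = 0.4998
  colorless waxy: (68 − 68.375)² / 68.375 = 0.0021
χ² = 0.0945 + 0.0403 + 0.4998 + 0.0021 = 0.6367 ≈ 0.637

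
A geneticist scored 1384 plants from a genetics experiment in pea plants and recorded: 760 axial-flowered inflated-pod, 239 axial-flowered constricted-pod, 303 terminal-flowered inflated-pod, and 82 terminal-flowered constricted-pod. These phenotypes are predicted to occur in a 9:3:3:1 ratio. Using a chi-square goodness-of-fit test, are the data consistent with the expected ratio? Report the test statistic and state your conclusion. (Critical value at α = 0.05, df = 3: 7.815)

Total ratio parts = 16. Expected numbers out of 1384:
  axial-flowered inflated-pod: 1384 × 9/16 = 778.5
  axial-flowered constricted-pod: 1384 × 3/16 = 259.5
  terminal-flowered inflated-pod: 1384 × 3/16 = 259.5
  terminal-flowered constricted-pod: 1384 × 1/16 = 86.5
χ² = Σ (O − E)² / E
  axial-flowered inflated-pod: (760 − 778.5)² / 778.5 = 0.4396
  axial-flowered constricted-pod: (239 − 259.5)² / 259.5 = 1.6195
  terminal-flowered inflated-pod: (303 − 259.5)² / 259.5 = 7.2919
  terminal-flowered constricted-pod: (82 − 86.5)² / 86.5 = 0.2341
χ² = 0.4396 + 1.6195 + 7.2919 + 0.2341 = 9.5851 ≈ 9.585
Degrees of freedom = 4 − 1 = 3; critical value at α = 0.05 is 7.815.
Since 9.585 > 7.815, we reject the null hypothesis — the data do not fit the 9:3:3:1 ratio.

9.585; not consistent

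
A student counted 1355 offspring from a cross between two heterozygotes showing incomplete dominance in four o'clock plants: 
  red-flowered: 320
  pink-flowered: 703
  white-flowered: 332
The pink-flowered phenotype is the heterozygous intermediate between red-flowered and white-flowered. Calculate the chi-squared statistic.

With incomplete dominance, a heterozygote × heterozygote cross gives a 1:2:1 phenotypic ratio.
The 1:2:1 ratio has 4 parts, so with N = 1355 the expected counts are:
  red-flowered: 1355 × 1/4 = 338.75
  pink-flowered: 1355 × 2/4 = 677.5
  white-flowered: 1355 × 1/4 = 338.75
χ² = Σ (O − E)² / E
  red-flowered: (320 − 338.75)² / 338.75 = 1.0378
  pink-flowered: (703 − 677.5)² / 677.5 = 0.9598
  white-flowered: (332 − 338.75)² / 338.75 = 0.1345
χ² = 1.0378 + 0.9598 + 0.1345 = 2.1321 ≈ 2.132

2.132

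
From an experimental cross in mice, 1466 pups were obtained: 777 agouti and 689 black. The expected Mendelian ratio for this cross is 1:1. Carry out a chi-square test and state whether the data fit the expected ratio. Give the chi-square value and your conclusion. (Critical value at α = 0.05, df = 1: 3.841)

The 1:1 ratio has 2 parts, so with N = 1466 the expected counts are:
  agouti: 1466 × 1/2 = 733
  black: 1466 × 1/2 = 733
χ² = Σ (O − E)² / E
  agouti: (777 − 733)² / 733 = 2.6412
  black: (689 − 733)² / 733 = 2.6412
χ² = 2.6412 + 2.6412 = 5.2824 ≈ 5.282
Degrees of freedom = 2 − 1 = 1; critical value at α = 0.05 is 3.841.
Since 5.282 > 3.841, we reject the null hypothesis — the data do not fit the 1:1 ratio.

5.282; not consistent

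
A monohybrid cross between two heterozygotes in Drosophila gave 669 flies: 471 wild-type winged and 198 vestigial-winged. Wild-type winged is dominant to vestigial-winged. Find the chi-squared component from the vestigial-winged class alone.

5.654

For a monohybrid cross between heterozygotes with complete dominance, the expected phenotypic ratio is 3:1.
Total ratio parts = 4. Expected numbers out of 669:
  wild-type winged: 669 × 3/4 = 501.75
  vestigial-winged: 669 × 1/4 = 167.25
Contribution of vestigial-winged: (198 − 167.25)² / 167.25 = 5.6536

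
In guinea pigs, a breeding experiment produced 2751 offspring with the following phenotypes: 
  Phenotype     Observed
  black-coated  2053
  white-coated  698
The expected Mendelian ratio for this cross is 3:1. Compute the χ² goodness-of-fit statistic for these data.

The 3:1 ratio has 4 parts, so with N = 2751 the expected counts are:
  black-coated: 2751 × 3/4 = 2063.25
  white-coated: 2751 × 1/4 = 687.75
χ² = Σ (O − E)² / E
  black-coated: (2053 − 2063.25)² / 2063.25 = 0.0509
  white-coated: (698 − 687.75)² / 687.75 = 0.1528
χ² = 0.0509 + 0.1528 = 0.2037 ≈ 0.204

0.204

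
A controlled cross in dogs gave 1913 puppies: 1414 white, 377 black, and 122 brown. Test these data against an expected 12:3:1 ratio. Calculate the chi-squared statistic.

The 12:3:1 ratio has 16 parts, so with N = 1913 the expected counts are:
  white: 1913 × 12/16 = 1434.75
  black: 1913 × 3/16 = 358.6875
  brown: 1913 × 1/16 = 119.5625
χ² = Σ (O − E)² / E
  white: (1414 − 1434.75)² / 1434.75 = 0.3001
  black: (377 − 358.6875)² / 358.6875 = 0.9349
  brown: (122 − 119.5625)² / 119.5625 = 0.0497
χ² = 0.3001 + 0.9349 + 0.0497 = 1.2847 ≈ 1.285

1.285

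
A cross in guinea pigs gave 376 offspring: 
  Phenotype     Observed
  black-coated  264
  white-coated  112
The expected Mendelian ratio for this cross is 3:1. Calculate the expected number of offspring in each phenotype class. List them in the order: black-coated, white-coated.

282, 94

Under the 3:1 hypothesis (Σ ratio = 4, N = 376):
  black-coated: 376 × 3/4 = 282
  white-coated: 376 × 1/4 = 94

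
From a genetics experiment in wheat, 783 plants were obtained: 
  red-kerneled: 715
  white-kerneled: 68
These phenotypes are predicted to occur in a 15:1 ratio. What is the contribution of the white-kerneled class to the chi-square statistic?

Under the 15:1 hypothesis (Σ ratio = 16, N = 783):
  red-kerneled: 783 × 15/16 = 734.0625
  white-kerneled: 783 × 1/16 = 48.9375
Contribution of white-kerneled: (68 − 48.9375)² / 48.9375 = 7.4254

7.425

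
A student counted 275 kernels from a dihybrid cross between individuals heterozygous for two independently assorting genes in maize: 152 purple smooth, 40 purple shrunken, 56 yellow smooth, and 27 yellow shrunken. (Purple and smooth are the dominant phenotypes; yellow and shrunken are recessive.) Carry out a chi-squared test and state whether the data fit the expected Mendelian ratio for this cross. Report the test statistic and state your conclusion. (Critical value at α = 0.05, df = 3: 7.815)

A dihybrid F₂ with independent assortment and complete dominance at both loci gives a 9:3:3:1 phenotypic ratio.
Total ratio parts = 16. Expected numbers out of 275:
  purple smooth: 275 × 9/16 = 154.6875
  purple shrunken: 275 × 3/16 = 51.5625
  yellow smooth: 275 × 3/16 = 51.5625
  yellow shrunken: 275 × 1/16 = 17.1875
χ² = Σ (O − E)² / E
  purple smooth: (152 − 154.6875)² / 154.6875 = 0.0467
  purple shrunken: (40 − 51.5625)² / 51.5625 = 2.5928
  yellow smooth: (56 − 51.5625)² / 51.5625 = 0.3819
  yellow shrunken: (27 − 17.1875)² / 17.1875 = 5.6020
χ² = 0.0467 + 2.5928 + 0.3819 + 5.6020 = 8.6234 ≈ 8.623
Degrees of freedom = 4 − 1 = 3; critical value at α = 0.05 is 7.815.
Since 8.623 > 7.815, we reject the null hypothesis — the data do not fit the 9:3:3:1 ratio.

8.623; not consistent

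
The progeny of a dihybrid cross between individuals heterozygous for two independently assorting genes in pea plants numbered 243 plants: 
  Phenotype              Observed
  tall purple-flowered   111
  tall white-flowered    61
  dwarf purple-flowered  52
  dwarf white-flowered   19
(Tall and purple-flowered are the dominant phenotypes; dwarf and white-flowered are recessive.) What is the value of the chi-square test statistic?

11.925

A dihybrid F₂ with independent assortment and complete dominance at both loci gives a 9:3:3:1 phenotypic ratio.
Total ratio parts = 16. Expected numbers out of 243:
  tall purple-flowered: 243 × 9/16 = 136.6875
  tall white-flowered: 243 × 3/16 = 45.5625
  dwarf purple-flowered: 243 × 3/16 = 45.5625
  dwarf white-flowered: 243 × 1/16 = 15.1875
χ² = Σ (O − E)² / E
  tall purple-flowered: (111 − 136.6875)² / 136.6875 = 4.8274
  tall white-flowered: (61 − 45.5625)² / 45.5625 = 5.2305
  dwarf purple-flowered: (52 − 45.5625)² / 45.5625 = 0.9096
  dwarf white-flowered: (19 − 15.1875)² / 15.1875 = 0.9570
χ² = 4.8274 + 5.2305 + 0.9096 + 0.9570 = 11.9245 ≈ 11.925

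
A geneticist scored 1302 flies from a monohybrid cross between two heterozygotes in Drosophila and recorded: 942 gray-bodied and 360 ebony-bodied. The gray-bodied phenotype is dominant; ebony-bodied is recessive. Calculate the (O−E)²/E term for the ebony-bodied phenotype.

3.657

For a monohybrid cross between heterozygotes with complete dominance, the expected phenotypic ratio is 3:1.
The 3:1 ratio has 4 parts, so with N = 1302 the expected counts are:
  gray-bodied: 1302 × 3/4 = 976.5
  ebony-bodied: 1302 × 1/4 = 325.5
Contribution of ebony-bodied: (360 − 325.5)² / 325.5 = 3.6567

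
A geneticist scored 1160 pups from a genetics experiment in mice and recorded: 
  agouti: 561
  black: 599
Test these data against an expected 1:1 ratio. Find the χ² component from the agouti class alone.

0.622

Expected counts for N = 1160 under a 1:1 ratio (total parts = 2):
  agouti: 1160 × 1/2 = 580
  black: 1160 × 1/2 = 580
Contribution of agouti: (561 − 580)² / 580 = 0.6224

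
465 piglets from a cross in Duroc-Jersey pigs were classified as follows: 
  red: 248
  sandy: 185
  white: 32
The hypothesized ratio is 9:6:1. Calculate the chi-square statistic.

The 9:6:1 ratio has 16 parts, so with N = 465 the expected counts are:
  red: 465 × 9/16 = 261.5625
  sandy: 465 × 6/16 = 174.375
  white: 465 × 1/16 = 29.0625
χ² = Σ (O − E)² / E
  red: (248 − 261.5625)² / 261.5625 = 0.7032
  sandy: (185 − 174.375)² / 174.375 = 0.6474
  white: (32 − 29.0625)² / 29.0625 = 0.2969
χ² = 0.7032 + 0.6474 + 0.2969 = 1.6475 ≈ 1.648

1.648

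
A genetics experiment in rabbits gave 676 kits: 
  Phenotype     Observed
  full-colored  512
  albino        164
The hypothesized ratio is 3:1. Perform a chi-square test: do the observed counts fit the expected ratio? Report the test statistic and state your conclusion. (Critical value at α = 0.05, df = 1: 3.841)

0.197; consistent

Total ratio parts = 4. Expected numbers out of 676:
  full-colored: 676 × 3/4 = 507
  albino: 676 × 1/4 = 169
χ² = Σ (O − E)² / E
  full-colored: (512 − 507)² / 507 = 0.0493
  albino: (164 − 169)² / 169 = 0.1479
χ² = 0.0493 + 0.1479 = 0.1972 ≈ 0.197
Degrees of freedom = 2 − 1 = 1; critical value at α = 0.05 is 3.841.
Since 0.197 < 3.841, we fail to reject the null hypothesis — the data are consistent with the 3:1 ratio.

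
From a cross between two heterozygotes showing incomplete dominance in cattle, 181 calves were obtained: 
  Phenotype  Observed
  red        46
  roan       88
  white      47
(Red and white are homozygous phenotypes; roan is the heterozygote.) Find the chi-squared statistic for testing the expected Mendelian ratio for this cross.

With incomplete dominance, a heterozygote × heterozygote cross gives a 1:2:1 phenotypic ratio.
Expected counts for N = 181 under a 1:2:1 ratio (total parts = 4):
  red: 181 × 1/4 = 45.25
  roan: 181 × 2/4 = 90.5
  white: 181 × 1/4 = 45.25
χ² = Σ (O − E)² / E
  red: (46 − 45.25)² / 45.25 = 0.0124
  roan: (88 − 90.5)² / 90.5 = 0.0691
  white: (47 − 45.25)² / 45.25 = 0.0677
χ² = 0.0124 + 0.0691 + 0.0677 = 0.1492 ≈ 0.149

0.149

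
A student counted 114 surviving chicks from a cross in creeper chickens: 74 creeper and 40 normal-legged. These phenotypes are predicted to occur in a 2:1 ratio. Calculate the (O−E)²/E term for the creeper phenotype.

0.053

The 2:1 ratio has 3 parts, so with N = 114 the expected counts are:
  creeper: 114 × 2/3 = 76
  normal-legged: 114 × 1/3 = 38
Contribution of creeper: (74 − 76)² / 76 = 0.0526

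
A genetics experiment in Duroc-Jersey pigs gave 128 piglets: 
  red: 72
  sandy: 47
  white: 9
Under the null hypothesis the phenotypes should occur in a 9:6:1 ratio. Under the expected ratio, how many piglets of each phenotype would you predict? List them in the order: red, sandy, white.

Under the 9:6:1 hypothesis (Σ ratio = 16, N = 128):
  red: 128 × 9/16 = 72
  sandy: 128 × 6/16 = 48
  white: 128 × 1/16 = 8

72, 48, 8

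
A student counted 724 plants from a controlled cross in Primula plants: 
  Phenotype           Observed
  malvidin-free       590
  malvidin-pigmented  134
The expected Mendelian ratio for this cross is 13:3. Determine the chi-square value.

Total ratio parts = 16. Expected numbers out of 724:
  malvidin-free: 724 × 13/16 = 588.25
  malvidin-pigmented: 724 × 3/16 = 135.75
χ² = Σ (O − E)² / E
  malvidin-free: (590 − 588.25)² / 588.25 = 0.0052
  malvidin-pigmented: (134 − 135.75)² / 135.75 = 0.0226
χ² = 0.0052 + 0.0226 = 0.0278 ≈ 0.028

0.028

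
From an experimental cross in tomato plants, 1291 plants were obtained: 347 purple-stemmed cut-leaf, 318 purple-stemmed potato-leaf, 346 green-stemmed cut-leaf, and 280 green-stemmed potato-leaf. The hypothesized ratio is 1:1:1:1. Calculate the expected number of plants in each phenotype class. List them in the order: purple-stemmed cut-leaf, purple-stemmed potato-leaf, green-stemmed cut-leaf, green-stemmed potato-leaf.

Expected counts for N = 1291 under a 1:1:1:1 ratio (total parts = 4):
  purple-stemmed cut-leaf: 1291 × 1/4 = 322.75
  purple-stemmed potato-leaf: 1291 × 1/4 = 322.75
  green-stemmed cut-leaf: 1291 × 1/4 = 322.75
  green-stemmed potato-leaf: 1291 × 1/4 = 322.75

322.75, 322.75, 322.75, 322.75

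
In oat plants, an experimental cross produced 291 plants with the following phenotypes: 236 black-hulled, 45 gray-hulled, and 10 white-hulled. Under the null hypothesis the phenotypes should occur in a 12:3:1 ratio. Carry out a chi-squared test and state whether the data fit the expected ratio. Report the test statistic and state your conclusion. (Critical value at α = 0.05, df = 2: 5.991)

The 12:3:1 ratio has 16 parts, so with N = 291 the expected counts are:
  black-hulled: 291 × 12/16 = 218.25
  gray-hulled: 291 × 3/16 = 54.5625
  white-hulled: 291 × 1/16 = 18.1875
χ² = Σ (O − E)² / E
  black-hulled: (236 − 218.25)² / 218.25 = 1.4436
  gray-hulled: (45 − 54.5625)² / 54.5625 = 1.6759
  white-hulled: (10 − 18.1875)² / 18.1875 = 3.6858
χ² = 1.4436 + 1.6759 + 3.6858 = 6.8053 ≈ 6.805
Degrees of freedom = 3 − 1 = 2; critical value at α = 0.05 is 5.991.
Since 6.805 > 5.991, we reject the null hypothesis — the data do not fit the 12:3:1 ratio.

6.805; not consistent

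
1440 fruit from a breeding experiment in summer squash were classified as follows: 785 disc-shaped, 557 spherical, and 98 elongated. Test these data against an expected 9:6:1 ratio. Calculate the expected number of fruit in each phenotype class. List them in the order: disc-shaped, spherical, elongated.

The 9:6:1 ratio has 16 parts, so with N = 1440 the expected counts are:
  disc-shaped: 1440 × 9/16 = 810
  spherical: 1440 × 6/16 = 540
  elongated: 1440 × 1/16 = 90

810, 540, 90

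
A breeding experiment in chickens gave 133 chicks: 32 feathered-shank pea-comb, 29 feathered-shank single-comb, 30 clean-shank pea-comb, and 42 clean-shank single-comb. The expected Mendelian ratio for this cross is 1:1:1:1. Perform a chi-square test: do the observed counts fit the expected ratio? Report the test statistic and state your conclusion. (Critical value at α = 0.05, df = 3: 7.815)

Total ratio parts = 4. Expected numbers out of 133:
  feathered-shank pea-comb: 133 × 1/4 = 33.25
  feathered-shank single-comb: 133 × 1/4 = 33.25
  clean-shank pea-comb: 133 × 1/4 = 33.25
  clean-shank single-comb: 133 × 1/4 = 33.25
χ² = Σ (O − E)² / E
  feathered-shank pea-comb: (32 − 33.25)² / 33.25 = 0.0470
  feathered-shank single-comb: (29 − 33.25)² / 33.25 = 0.5432
  clean-shank pea-comb: (30 − 33.25)² / 33.25 = 0.3177
  clean-shank single-comb: (42 − 33.25)² / 33.25 = 2.3026
χ² = 0.0470 + 0.5432 + 0.3177 + 2.3026 = 3.2105 ≈ 3.211
Degrees of freedom = 4 − 1 = 3; critical value at α = 0.05 is 7.815.
Since 3.211 < 7.815, we fail to reject the null hypothesis — the data are consistent with the 1:1:1:1 ratio.

3.211; consistent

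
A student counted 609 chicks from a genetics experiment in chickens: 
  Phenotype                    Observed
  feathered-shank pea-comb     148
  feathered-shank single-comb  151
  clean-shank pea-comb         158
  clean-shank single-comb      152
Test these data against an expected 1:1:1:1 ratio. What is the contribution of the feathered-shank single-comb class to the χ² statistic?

0.010

Expected counts for N = 609 under a 1:1:1:1 ratio (total parts = 4):
  feathered-shank pea-comb: 609 × 1/4 = 152.25
  feathered-shank single-comb: 609 × 1/4 = 152.25
  clean-shank pea-comb: 609 × 1/4 = 152.25
  clean-shank single-comb: 609 × 1/4 = 152.25
Contribution of feathered-shank single-comb: (151 − 152.25)² / 152.25 = 0.0103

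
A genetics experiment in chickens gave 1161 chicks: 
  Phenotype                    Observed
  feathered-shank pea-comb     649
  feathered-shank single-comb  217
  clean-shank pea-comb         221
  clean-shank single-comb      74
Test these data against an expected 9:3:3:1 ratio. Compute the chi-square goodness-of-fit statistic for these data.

0.106

Under the 9:3:3:1 hypothesis (Σ ratio = 16, N = 1161):
  feathered-shank pea-comb: 1161 × 9/16 = 653.0625
  feathered-shank single-comb: 1161 × 3/16 = 217.6875
  clean-shank pea-comb: 1161 × 3/16 = 217.6875
  clean-shank single-comb: 1161 × 1/16 = 72.5625
χ² = Σ (O − E)² / E
  feathered-shank pea-comb: (649 − 653.0625)² / 653.0625 = 0.0253
  feathered-shank single-comb: (217 − 217.6875)² / 217.6875 = 0.0022
  clean-shank pea-comb: (221 − 217.6875)² / 217.6875 = 0.0504
  clean-shank single-comb: (74 − 72.5625)² / 72.5625 = 0.0285
χ² = 0.0253 + 0.0022 + 0.0504 + 0.0285 = 0.1064 ≈ 0.106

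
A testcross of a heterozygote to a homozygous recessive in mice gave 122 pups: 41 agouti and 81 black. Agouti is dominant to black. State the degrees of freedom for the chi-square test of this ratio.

A testcross of a heterozygote (Aa × aa) gives a 1:1 phenotypic ratio.
A goodness-of-fit test with 2 phenotype classes has df = 2 − 1 = 1.

1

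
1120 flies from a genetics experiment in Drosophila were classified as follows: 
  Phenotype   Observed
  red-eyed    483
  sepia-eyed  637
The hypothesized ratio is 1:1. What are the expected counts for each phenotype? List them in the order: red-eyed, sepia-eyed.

560, 560

Expected counts for N = 1120 under a 1:1 ratio (total parts = 2):
  red-eyed: 1120 × 1/2 = 560
  sepia-eyed: 1120 × 1/2 = 560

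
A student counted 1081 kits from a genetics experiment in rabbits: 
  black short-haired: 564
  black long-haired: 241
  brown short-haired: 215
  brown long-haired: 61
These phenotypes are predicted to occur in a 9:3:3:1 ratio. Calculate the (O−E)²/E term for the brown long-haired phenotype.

Total ratio parts = 16. Expected numbers out of 1081:
  black short-haired: 1081 × 9/16 = 608.0625
  black long-haired: 1081 × 3/16 = 202.6875
  brown short-haired: 1081 × 3/16 = 202.6875
  brown long-haired: 1081 × 1/16 = 67.5625
Contribution of brown long-haired: (61 − 67.5625)² / 67.5625 = 0.6374

0.637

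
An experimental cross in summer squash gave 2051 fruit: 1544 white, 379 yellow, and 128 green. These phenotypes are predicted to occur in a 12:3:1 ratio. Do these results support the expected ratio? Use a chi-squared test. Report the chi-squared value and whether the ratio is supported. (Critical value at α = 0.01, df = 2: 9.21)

Total ratio parts = 16. Expected numbers out of 2051:
  white: 2051 × 12/16 = 1538.25
  yellow: 2051 × 3/16 = 384.5625
  green: 2051 × 1/16 = 128.1875
χ² = Σ (O − E)² / E
  white: (1544 − 1538.25)² / 1538.25 = 0.0215
  yellow: (379 − 384.5625)² / 384.5625 = 0.0805
  green: (128 − 128.1875)² / 128.1875 = 0.0003
χ² = 0.0215 + 0.0805 + 0.0003 = 0.1023 ≈ 0.102
Degrees of freedom = 3 − 1 = 2; critical value at α = 0.01 is 9.21.
Since 0.102 < 9.21, we fail to reject the null hypothesis — the data are consistent with the 12:3:1 ratio.

0.102; consistent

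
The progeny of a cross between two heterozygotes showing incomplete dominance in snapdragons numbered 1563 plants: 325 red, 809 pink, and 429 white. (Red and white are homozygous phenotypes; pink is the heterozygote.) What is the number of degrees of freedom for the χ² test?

With incomplete dominance, a heterozygote × heterozygote cross gives a 1:2:1 phenotypic ratio.
A goodness-of-fit test with 3 phenotype classes has df = 3 − 1 = 2.

2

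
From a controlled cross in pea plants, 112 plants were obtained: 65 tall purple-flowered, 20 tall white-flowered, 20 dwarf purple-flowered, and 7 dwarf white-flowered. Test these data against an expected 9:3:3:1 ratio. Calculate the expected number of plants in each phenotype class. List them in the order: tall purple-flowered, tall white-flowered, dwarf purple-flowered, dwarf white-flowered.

63, 21, 21, 7

Under the 9:3:3:1 hypothesis (Σ ratio = 16, N = 112):
  tall purple-flowered: 112 × 9/16 = 63
  tall white-flowered: 112 × 3/16 = 21
  dwarf purple-flowered: 112 × 3/16 = 21
  dwarf white-flowered: 112 × 1/16 = 7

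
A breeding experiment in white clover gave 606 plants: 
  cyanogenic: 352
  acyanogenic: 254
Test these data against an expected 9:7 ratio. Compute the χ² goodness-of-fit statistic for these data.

0.830

Expected counts for N = 606 under a 9:7 ratio (total parts = 16):
  cyanogenic: 606 × 9/16 = 340.875
  acyanogenic: 606 × 7/16 = 265.125
χ² = Σ (O − E)² / E
  cyanogenic: (352 − 340.875)² / 340.875 = 0.3631
  acyanogenic: (254 − 265.125)² / 265.125 = 0.4668
χ² = 0.3631 + 0.4668 = 0.8299 ≈ 0.830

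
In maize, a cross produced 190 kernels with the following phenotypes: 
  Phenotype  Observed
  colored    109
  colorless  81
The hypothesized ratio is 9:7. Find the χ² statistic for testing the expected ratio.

0.097

Under the 9:7 hypothesis (Σ ratio = 16, N = 190):
  colored: 190 × 9/16 = 106.875
  colorless: 190 × 7/16 = 83.125
χ² = Σ (O − E)² / E
  colored: (109 − 106.875)² / 106.875 = 0.0423
  colorless: (81 − 83.125)² / 83.125 = 0.0543
χ² = 0.0423 + 0.0543 = 0.0966 ≈ 0.097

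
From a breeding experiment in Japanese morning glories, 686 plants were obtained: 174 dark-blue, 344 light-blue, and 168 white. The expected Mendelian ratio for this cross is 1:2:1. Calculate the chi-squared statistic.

Expected counts for N = 686 under a 1:2:1 ratio (total parts = 4):
  dark-blue: 686 × 1/4 = 171.5
  light-blue: 686 × 2/4 = 343
  white: 686 × 1/4 = 171.5
χ² = Σ (O − E)² / E
  dark-blue: (174 − 171.5)² / 171.5 = 0.0364
  light-blue: (344 − 343)² / 343 = 0.0029
  white: (168 − 171.5)² / 171.5 = 0.0714
χ² = 0.0364 + 0.0029 + 0.0714 = 0.1107 ≈ 0.111

0.111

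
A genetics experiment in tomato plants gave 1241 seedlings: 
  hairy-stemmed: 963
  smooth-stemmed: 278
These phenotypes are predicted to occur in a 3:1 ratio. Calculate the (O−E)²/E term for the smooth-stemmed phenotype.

The 3:1 ratio has 4 parts, so with N = 1241 the expected counts are:
  hairy-stemmed: 1241 × 3/4 = 930.75
  smooth-stemmed: 1241 × 1/4 = 310.25
Contribution of smooth-stemmed: (278 − 310.25)² / 310.25 = 3.3523

3.352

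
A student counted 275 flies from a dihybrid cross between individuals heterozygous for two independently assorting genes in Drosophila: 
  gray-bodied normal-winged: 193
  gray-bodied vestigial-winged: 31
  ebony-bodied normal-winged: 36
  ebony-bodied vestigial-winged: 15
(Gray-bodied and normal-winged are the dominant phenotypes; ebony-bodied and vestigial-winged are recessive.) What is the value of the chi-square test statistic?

22.665

A dihybrid F₂ with independent assortment and complete dominance at both loci gives a 9:3:3:1 phenotypic ratio.
Expected counts for N = 275 under a 9:3:3:1 ratio (total parts = 16):
  gray-bodied normal-winged: 275 × 9/16 = 154.6875
  gray-bodied vestigial-winged: 275 × 3/16 = 51.5625
  ebony-bodied normal-winged: 275 × 3/16 = 51.5625
  ebony-bodied vestigial-winged: 275 × 1/16 = 17.1875
χ² = Σ (O − E)² / E
  gray-bodied normal-winged: (193 − 154.6875)² / 154.6875 = 9.4891
  gray-bodied vestigial-winged: (31 − 51.5625)² / 51.5625 = 8.2001
  ebony-bodied normal-winged: (36 − 51.5625)² / 51.5625 = 4.6970
  ebony-bodied vestigial-winged: (15 − 17.1875)² / 17.1875 = 0.2784
χ² = 9.4891 + 8.2001 + 4.6970 + 0.2784 = 22.6646 ≈ 22.665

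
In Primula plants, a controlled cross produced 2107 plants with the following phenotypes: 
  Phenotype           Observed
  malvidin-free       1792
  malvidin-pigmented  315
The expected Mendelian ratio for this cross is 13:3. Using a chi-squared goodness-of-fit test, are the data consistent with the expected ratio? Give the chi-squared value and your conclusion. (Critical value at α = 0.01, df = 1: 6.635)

The 13:3 ratio has 16 parts, so with N = 2107 the expected counts are:
  malvidin-free: 2107 × 13/16 = 1711.9375
  malvidin-pigmented: 2107 × 3/16 = 395.0625
χ² = Σ (O − E)² / E
  malvidin-free: (1792 − 1711.9375)² / 1711.9375 = 3.7443
  malvidin-pigmented: (315 − 395.0625)² / 395.0625 = 16.2253
χ² = 3.7443 + 16.2253 = 19.9696 ≈ 19.970
Degrees of freedom = 2 − 1 = 1; critical value at α = 0.01 is 6.635.
Since 19.970 > 6.635, we reject the null hypothesis — the data do not fit the 13:3 ratio.

19.970; not consistent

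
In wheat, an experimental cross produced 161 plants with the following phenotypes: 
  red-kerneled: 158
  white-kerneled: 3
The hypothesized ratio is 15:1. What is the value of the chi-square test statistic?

Under the 15:1 hypothesis (Σ ratio = 16, N = 161):
  red-kerneled: 161 × 15/16 = 150.9375
  white-kerneled: 161 × 1/16 = 10.0625
χ² = Σ (O − E)² / E
  red-kerneled: (158 − 150.9375)² / 150.9375 = 0.3305
  white-kerneled: (3 − 10.0625)² / 10.0625 = 4.9569
χ² = 0.3305 + 4.9569 = 5.2874 ≈ 5.287

5.287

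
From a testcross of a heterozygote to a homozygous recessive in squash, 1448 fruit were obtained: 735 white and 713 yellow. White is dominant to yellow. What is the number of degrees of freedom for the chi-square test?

1

A testcross of a heterozygote (Aa × aa) gives a 1:1 phenotypic ratio.
A goodness-of-fit test with 2 phenotype classes has df = 2 − 1 = 1.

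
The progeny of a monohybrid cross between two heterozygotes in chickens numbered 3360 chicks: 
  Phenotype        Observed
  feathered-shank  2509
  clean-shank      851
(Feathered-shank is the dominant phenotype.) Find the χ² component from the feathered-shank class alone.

For a monohybrid cross between heterozygotes with complete dominance, the expected phenotypic ratio is 3:1.
The 3:1 ratio has 4 parts, so with N = 3360 the expected counts are:
  feathered-shank: 3360 × 3/4 = 2520
  clean-shank: 3360 × 1/4 = 840
Contribution of feathered-shank: (2509 − 2520)² / 2520 = 0.0480

0.048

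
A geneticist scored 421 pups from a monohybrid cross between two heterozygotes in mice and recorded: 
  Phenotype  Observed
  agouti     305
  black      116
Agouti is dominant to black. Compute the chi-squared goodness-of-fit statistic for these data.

For a monohybrid cross between heterozygotes with complete dominance, the expected phenotypic ratio is 3:1.
Expected counts for N = 421 under a 3:1 ratio (total parts = 4):
  agouti: 421 × 3/4 = 315.75
  black: 421 × 1/4 = 105.25
χ² = Σ (O − E)² / E
  agouti: (305 − 315.75)² / 315.75 = 0.3660
  black: (116 − 105.25)² / 105.25 = 1.0980
χ² = 0.3660 + 1.0980 = 1.464

1.464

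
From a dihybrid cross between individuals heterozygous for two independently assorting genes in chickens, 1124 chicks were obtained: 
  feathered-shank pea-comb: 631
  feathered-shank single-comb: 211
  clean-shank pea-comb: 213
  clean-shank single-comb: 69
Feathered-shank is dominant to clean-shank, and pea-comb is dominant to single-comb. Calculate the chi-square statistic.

A dihybrid F₂ with independent assortment and complete dominance at both loci gives a 9:3:3:1 phenotypic ratio.
Under the 9:3:3:1 hypothesis (Σ ratio = 16, N = 1124):
  feathered-shank pea-comb: 1124 × 9/16 = 632.25
  feathered-shank single-comb: 1124 × 3/16 = 210.75
  clean-shank pea-comb: 1124 × 3/16 = 210.75
  clean-shank single-comb: 1124 × 1/16 = 70.25
χ² = Σ (O − E)² / E
  feathered-shank pea-comb: (631 − 632.25)² / 632.25 = 0.0025
  feathered-shank single-comb: (211 − 210.75)² / 210.75 = 0.0003
  clean-shank pea-comb: (213 − 210.75)² / 210.75 = 0.0240
  clean-shank single-comb: (69 − 70.25)² / 70.25 = 0.0222
χ² = 0.0025 + 0.0003 + 0.0240 + 0.0222 = 0.049

0.049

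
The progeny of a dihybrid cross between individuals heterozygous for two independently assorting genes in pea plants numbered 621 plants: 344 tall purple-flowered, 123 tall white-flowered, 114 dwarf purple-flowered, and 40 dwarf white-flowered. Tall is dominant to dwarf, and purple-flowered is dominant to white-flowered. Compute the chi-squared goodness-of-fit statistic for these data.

0.538

A dihybrid F₂ with independent assortment and complete dominance at both loci gives a 9:3:3:1 phenotypic ratio.
The 9:3:3:1 ratio has 16 parts, so with N = 621 the expected counts are:
  tall purple-flowered: 621 × 9/16 = 349.3125
  tall white-flowered: 621 × 3/16 = 116.4375
  dwarf purple-flowered: 621 × 3/16 = 116.4375
  dwarf white-flowered: 621 × 1/16 = 38.8125
χ² = Σ (O − E)² / E
  tall purple-flowered: (344 − 349.3125)² / 349.3125 = 0.0808
  tall white-flowered: (123 − 116.4375)² / 116.4375 = 0.3699
  dwarf purple-flowered: (114 − 116.4375)² / 116.4375 = 0.0510
  dwarf white-flowered: (40 − 38.8125)² / 38.8125 = 0.0363
χ² = 0.0808 + 0.3699 + 0.0510 + 0.0363 = 0.538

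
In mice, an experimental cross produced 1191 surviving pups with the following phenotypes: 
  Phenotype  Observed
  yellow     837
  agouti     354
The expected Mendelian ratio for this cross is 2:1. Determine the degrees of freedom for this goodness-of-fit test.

1

A goodness-of-fit test with 2 phenotype classes has df = 2 − 1 = 1.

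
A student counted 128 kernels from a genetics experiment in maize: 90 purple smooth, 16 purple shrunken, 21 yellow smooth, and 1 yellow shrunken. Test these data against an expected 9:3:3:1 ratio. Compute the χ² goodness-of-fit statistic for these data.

13.667

Total ratio parts = 16. Expected numbers out of 128:
  purple smooth: 128 × 9/16 = 72
  purple shrunken: 128 × 3/16 = 24
  yellow smooth: 128 × 3/16 = 24
  yellow shrunken: 128 × 1/16 = 8
χ² = Σ (O − E)² / E
  purple smooth: (90 − 72)² / 72 = 4.5000
  purple shrunken: (16 − 24)² / 24 = 2.6667
  yellow smooth: (21 − 24)² / 24 = 0.3750
  yellow shrunken: (1 − 8)² / 8 = 6.1250
χ² = 4.5000 + 2.6667 + 0.3750 + 6.1250 = 13.6667 ≈ 13.667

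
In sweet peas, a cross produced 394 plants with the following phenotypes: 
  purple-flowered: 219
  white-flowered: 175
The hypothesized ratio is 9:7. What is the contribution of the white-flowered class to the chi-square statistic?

Expected counts for N = 394 under a 9:7 ratio (total parts = 16):
  purple-flowered: 394 × 9/16 = 221.625
  white-flowered: 394 × 7/16 = 172.375
Contribution of white-flowered: (175 − 172.375)² / 172.375 = 0.0400

0.040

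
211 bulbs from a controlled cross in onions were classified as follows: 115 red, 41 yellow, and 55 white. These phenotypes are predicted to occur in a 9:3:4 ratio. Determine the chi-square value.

Expected counts for N = 211 under a 9:3:4 ratio (total parts = 16):
  red: 211 × 9/16 = 118.6875
  yellow: 211 × 3/16 = 39.5625
  white: 211 × 4/16 = 52.75
χ² = Σ (O − E)² / E
  red: (115 − 118.6875)² / 118.6875 = 0.1146
  yellow: (41 − 39.5625)² / 39.5625 = 0.0522
  white: (55 − 52.75)² / 52.75 = 0.0960
χ² = 0.1146 + 0.0522 + 0.0960 = 0.2628 ≈ 0.263

0.263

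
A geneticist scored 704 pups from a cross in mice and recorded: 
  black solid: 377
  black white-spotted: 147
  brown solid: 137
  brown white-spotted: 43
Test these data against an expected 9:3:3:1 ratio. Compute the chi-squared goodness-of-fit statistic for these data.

Expected counts for N = 704 under a 9:3:3:1 ratio (total parts = 16):
  black solid: 704 × 9/16 = 396
  black white-spotted: 704 × 3/16 = 132
  brown solid: 704 × 3/16 = 132
  brown white-spotted: 704 × 1/16 = 44
χ² = Σ (O − E)² / E
  black solid: (377 − 396)² / 396 = 0.9116
  black white-spotted: (147 − 132)² / 132 = 1.7045
  brown solid: (137 − 132)² / 132 = 0.1894
  brown white-spotted: (43 − 44)² / 44 = 0.0227
χ² = 0.9116 + 1.7045 + 0.1894 + 0.0227 = 2.8282 ≈ 2.828

2.828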